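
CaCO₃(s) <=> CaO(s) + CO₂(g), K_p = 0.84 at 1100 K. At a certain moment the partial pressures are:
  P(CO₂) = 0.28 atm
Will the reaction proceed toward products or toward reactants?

toward products

(CaCO₃, CaO are pure solids — omitted from Q_p.)
Q_p = P(CO₂) = 0.28
Q_p = 0.28 < K_p = 0.84, so the forward reaction proceeds.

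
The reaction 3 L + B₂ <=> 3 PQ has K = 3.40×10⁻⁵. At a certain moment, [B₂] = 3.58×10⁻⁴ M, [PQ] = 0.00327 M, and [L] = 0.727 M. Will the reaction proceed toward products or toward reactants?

to the left

Q = [PQ]³ / ([L]³·[B₂]) = (0.00327)³ / ((0.727)³·(3.58×10⁻⁴)) = 2.54×10⁻⁴
Q = 2.54×10⁻⁴ > K = 3.40×10⁻⁵, so the reverse reaction proceeds.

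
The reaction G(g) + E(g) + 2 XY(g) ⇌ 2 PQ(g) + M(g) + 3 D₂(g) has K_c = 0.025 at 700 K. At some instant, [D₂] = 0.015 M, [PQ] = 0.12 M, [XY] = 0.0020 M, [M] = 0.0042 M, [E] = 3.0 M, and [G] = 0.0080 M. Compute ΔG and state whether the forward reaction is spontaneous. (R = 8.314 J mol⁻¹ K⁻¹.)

Q_c = [PQ]²·[M]·[D₂]³ / ([G]·[E]·[XY]²) = (0.12)²·(0.0042)·(0.015)³ / ((0.0080)·(3.0)·(0.0020)²) = 0.00213
ΔG = RT ln(Q_c/K_c) = (8.314 J mol⁻¹ K⁻¹)(700 K) × ln(0.00213/0.025)
   = (5.820 kJ/mol)(-2.463) = -14.3 kJ/mol
ΔG < 0, so the forward reaction is spontaneous (proceeds forward).

ΔG = -14.3 kJ/mol; the forward reaction is spontaneous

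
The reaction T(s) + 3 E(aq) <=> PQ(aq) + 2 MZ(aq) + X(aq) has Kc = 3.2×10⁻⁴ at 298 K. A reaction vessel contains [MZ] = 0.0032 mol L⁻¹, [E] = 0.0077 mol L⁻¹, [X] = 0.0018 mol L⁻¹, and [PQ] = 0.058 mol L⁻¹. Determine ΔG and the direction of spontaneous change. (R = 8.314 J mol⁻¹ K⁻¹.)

ΔG = 4.93 kJ/mol; the forward reaction is non-spontaneous

(T is a pure solid — omitted from Qc.)
Qc = [PQ]·[MZ]²·[X] / [E]³ = (0.058)·(0.0032)²·(0.0018) / (0.0077)³ = 0.00234
ΔG = RT ln(Qc/Kc) = (8.314 J mol⁻¹ K⁻¹)(298 K) × ln(0.00234/3.2×10⁻⁴)
   = (2.478 kJ/mol)(1.990) = 4.93 kJ/mol
ΔG > 0, so the forward reaction is non-spontaneous (proceeds in reverse).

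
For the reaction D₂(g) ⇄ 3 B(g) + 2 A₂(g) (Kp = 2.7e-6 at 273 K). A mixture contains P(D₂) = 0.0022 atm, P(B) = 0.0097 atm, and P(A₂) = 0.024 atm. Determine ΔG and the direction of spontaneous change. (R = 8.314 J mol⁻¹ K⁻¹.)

Qp = P(B)³·P(A₂)² / P(D₂) = (0.0097)³·(0.024)² / (0.0022) = 2.39e-7
ΔG = RT ln(Qp/Kp) = (8.314 J mol⁻¹ K⁻¹)(273 K) × ln(2.39e-7/2.7e-6)
   = (2.270 kJ/mol)(-2.425) = -5.50 kJ/mol
ΔG < 0, so the forward reaction is spontaneous (proceeds forward).

ΔG = -5.50 kJ/mol; the forward reaction is spontaneous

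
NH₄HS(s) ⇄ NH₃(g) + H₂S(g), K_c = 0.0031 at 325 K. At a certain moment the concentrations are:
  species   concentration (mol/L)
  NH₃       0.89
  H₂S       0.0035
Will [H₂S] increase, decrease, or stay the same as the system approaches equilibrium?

(NH₄HS is a pure solid — omitted from Q_c.)
Q_c = [NH₃]·[H₂S] = (0.89)·(0.0035) = 0.0031
Q_c = 0.0031 = K_c; the system is at equilibrium.

stay the same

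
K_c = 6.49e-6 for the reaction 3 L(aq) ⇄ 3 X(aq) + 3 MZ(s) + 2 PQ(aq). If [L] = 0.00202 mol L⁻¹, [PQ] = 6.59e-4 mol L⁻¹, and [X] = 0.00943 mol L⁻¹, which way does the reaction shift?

(MZ is a pure solid — omitted from Q_c.)
Q_c = [X]³·[PQ]² / [L]³ = (0.00943)³·(6.59e-4)² / (0.00202)³ = 4.42e-5
Q_c = 4.42e-5 > K_c = 6.49e-6, so the reverse reaction proceeds.

in the reverse direction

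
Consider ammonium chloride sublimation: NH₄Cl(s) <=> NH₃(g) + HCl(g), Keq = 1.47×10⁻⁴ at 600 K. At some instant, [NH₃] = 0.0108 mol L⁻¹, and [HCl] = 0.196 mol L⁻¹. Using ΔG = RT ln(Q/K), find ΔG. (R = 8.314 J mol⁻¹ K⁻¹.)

ΔG = 13.3 kJ/mol

(NH₄Cl is a pure solid — omitted from Q.)
Q = [NH₃]·[HCl] = (0.0108)·(0.196) = 0.00212
ΔG = RT ln(Q/Keq) = (8.314 J mol⁻¹ K⁻¹)(600 K) × ln(0.00212/1.47×10⁻⁴)
   = (4.988 kJ/mol)(2.669) = 13.3 kJ/mol
ΔG > 0, so the forward reaction is non-spontaneous (proceeds in reverse).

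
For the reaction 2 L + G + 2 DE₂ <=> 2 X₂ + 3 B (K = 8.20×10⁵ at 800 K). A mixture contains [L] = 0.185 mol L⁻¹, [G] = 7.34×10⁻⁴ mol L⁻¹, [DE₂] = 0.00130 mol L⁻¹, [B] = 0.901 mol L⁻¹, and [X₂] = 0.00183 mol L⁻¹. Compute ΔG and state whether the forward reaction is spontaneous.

Q = [X₂]²·[B]³ / ([L]²·[G]·[DE₂]²) = (0.00183)²·(0.901)³ / ((0.185)²·(7.34×10⁻⁴)·(0.00130)²) = 57700
ΔG = RT ln(Q/K) = (8.314 J mol⁻¹ K⁻¹)(800 K) × ln(57700/8.20×10⁵)
   = (6.651 kJ/mol)(-2.654) = -17.7 kJ/mol
ΔG < 0, so the forward reaction is spontaneous (proceeds forward).

ΔG = -17.7 kJ/mol; the forward reaction is spontaneous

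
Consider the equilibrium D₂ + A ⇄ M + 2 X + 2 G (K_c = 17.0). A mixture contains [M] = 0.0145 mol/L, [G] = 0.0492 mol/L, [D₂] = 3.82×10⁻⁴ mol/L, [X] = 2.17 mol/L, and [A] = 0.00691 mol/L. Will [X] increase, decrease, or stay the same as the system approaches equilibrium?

Q_c = [M]·[X]²·[G]² / ([D₂]·[A]) = (0.0145)·(2.17)²·(0.0492)² / ((3.82×10⁻⁴)·(0.00691)) = 62.6
Q_c = 62.6 > K_c = 17.0: net reverse reaction.
X is a product, so it decreases.

decrease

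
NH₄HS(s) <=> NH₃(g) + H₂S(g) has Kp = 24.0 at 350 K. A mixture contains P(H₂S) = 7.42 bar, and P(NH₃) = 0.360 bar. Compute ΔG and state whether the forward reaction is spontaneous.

ΔG = -6.39 kJ/mol; the forward reaction is spontaneous

(NH₄HS is a pure solid — omitted from Qp.)
Qp = P(NH₃)·P(H₂S) = (0.360)·(7.42) = 2.67
ΔG = RT ln(Qp/Kp) = (8.314 J mol⁻¹ K⁻¹)(350 K) × ln(2.67/24.0)
   = (2.910 kJ/mol)(-2.196) = -6.39 kJ/mol
ΔG < 0, so the forward reaction is spontaneous (proceeds forward).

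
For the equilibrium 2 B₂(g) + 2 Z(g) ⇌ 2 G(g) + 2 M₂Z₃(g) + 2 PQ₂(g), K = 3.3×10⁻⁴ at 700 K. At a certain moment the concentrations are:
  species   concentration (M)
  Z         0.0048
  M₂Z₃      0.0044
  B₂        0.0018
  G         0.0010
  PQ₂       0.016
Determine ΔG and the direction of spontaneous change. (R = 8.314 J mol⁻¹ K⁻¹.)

ΔG = -9.33 kJ/mol; the forward reaction is spontaneous

Q = [G]²·[M₂Z₃]²·[PQ₂]² / ([B₂]²·[Z]²) = (0.0010)²·(0.0044)²·(0.016)² / ((0.0018)²·(0.0048)²) = 6.64×10⁻⁵
ΔG = RT ln(Q/K) = (8.314 J mol⁻¹ K⁻¹)(700 K) × ln(6.64×10⁻⁵/3.3×10⁻⁴)
   = (5.820 kJ/mol)(-1.603) = -9.33 kJ/mol
ΔG < 0, so the forward reaction is spontaneous (proceeds forward).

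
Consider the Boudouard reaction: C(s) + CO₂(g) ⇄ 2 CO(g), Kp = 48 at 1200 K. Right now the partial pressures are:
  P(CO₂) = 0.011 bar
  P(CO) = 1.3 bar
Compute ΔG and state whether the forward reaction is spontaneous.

(C is a pure solid — omitted from Qp.)
Qp = P(CO)² / P(CO₂) = (1.3)² / (0.011) = 154
ΔG = RT ln(Qp/Kp) = (8.314 J mol⁻¹ K⁻¹)(1200 K) × ln(154/48)
   = (9.977 kJ/mol)(1.166) = 11.6 kJ/mol
ΔG > 0, so the forward reaction is non-spontaneous (proceeds in reverse).

ΔG = 11.6 kJ/mol; the forward reaction is non-spontaneous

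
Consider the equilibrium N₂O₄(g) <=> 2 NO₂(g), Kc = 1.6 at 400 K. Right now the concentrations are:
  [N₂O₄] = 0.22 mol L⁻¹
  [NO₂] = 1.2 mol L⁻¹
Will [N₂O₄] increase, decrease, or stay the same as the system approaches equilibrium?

increase

Qc = [NO₂]² / [N₂O₄] = (1.2)² / (0.22) = 6.5
Qc = 6.5 > Kc = 1.6: net reverse reaction.
N₂O₄ is a reactant, so it increases.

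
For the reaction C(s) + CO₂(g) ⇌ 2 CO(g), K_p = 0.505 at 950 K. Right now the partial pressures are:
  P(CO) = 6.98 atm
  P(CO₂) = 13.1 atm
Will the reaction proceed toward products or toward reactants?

reverse (toward reactants)

(C is a pure solid — omitted from Q_p.)
Q_p = P(CO)² / P(CO₂) = (6.98)² / (13.1) = 3.72
Q_p = 3.72 > K_p = 0.505, so the reverse reaction proceeds.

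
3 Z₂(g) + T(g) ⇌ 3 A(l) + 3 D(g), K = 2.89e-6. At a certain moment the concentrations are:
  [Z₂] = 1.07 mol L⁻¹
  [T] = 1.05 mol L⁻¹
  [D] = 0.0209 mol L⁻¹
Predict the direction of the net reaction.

in the reverse direction

(A is a pure liquid — omitted from Q.)
Q = [D]³ / ([Z₂]³·[T]) = (0.0209)³ / ((1.07)³·(1.05)) = 7.10e-6
Q = 7.10e-6 > K = 2.89e-6, so the reverse reaction proceeds.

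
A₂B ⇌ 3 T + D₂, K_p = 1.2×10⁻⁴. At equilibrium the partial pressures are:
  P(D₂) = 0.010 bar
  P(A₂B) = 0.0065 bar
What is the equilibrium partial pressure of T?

At equilibrium, K_p = P(T)³·P(D₂) / P(A₂B) = 1.2×10⁻⁴.
(P(T))³·(0.010) / (0.0065) = 1.2×10⁻⁴
P(T)³ = 7.80×10⁻⁵ ⇒ P(T) = 0.043 bar

P(T) = 0.043 bar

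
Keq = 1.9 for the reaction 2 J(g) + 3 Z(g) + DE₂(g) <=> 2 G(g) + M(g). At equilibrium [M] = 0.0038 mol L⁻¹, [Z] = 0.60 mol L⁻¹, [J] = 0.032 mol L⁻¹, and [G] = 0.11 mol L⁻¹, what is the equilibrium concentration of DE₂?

[DE₂] = 0.11 mol L⁻¹

At equilibrium, Keq = [G]²·[M] / ([J]²·[Z]³·[DE₂]) = 1.9.
(0.11)²·(0.0038) / ((0.032)²·(0.60)³·([DE₂])) = 1.9
[DE₂] = 0.109 = 0.11 mol L⁻¹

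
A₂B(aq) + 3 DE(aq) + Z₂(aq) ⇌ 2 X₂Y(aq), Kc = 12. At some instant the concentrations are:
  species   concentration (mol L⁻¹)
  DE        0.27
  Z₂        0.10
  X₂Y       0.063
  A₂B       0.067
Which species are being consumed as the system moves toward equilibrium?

X₂Y (products)

Qc = [X₂Y]² / ([A₂B]·[DE]³·[Z₂]) = (0.063)² / ((0.067)·(0.27)³·(0.10)) = 30
Qc = 30 > Kc = 12: net reverse reaction.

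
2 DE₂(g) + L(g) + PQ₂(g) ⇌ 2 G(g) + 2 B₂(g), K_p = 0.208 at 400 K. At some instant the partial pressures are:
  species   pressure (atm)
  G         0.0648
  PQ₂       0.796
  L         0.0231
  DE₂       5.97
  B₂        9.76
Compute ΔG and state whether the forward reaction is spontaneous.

Q_p = P(G)²·P(B₂)² / (P(DE₂)²·P(L)·P(PQ₂)) = (0.0648)²·(9.76)² / ((5.97)²·(0.0231)·(0.796)) = 0.610
ΔG = RT ln(Q_p/K_p) = (8.314 J mol⁻¹ K⁻¹)(400 K) × ln(0.610/0.208)
   = (3.326 kJ/mol)(1.076) = 3.58 kJ/mol
ΔG > 0, so the forward reaction is non-spontaneous (proceeds in reverse).

ΔG = 3.58 kJ/mol; the forward reaction is non-spontaneous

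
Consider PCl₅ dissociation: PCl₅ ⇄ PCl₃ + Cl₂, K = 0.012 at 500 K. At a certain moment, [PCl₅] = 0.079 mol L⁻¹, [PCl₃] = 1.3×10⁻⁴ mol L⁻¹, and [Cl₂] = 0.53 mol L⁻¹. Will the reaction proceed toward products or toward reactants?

in the forward direction

Q = [PCl₃]·[Cl₂] / [PCl₅] = (1.3×10⁻⁴)·(0.53) / (0.079) = 8.7×10⁻⁴
Q = 8.7×10⁻⁴ < K = 0.012, so the forward reaction proceeds.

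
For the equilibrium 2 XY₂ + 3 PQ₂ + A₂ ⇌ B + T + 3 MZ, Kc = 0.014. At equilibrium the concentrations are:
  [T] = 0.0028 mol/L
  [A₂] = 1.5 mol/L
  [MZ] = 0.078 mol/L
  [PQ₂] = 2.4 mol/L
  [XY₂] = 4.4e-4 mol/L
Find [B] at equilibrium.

At equilibrium, Kc = [B]·[T]·[MZ]³ / ([XY₂]²·[PQ₂]³·[A₂]) = 0.014.
([B])·(0.0028)·(0.078)³ / ((4.4e-4)²·(2.4)³·(1.5)) = 0.014
[B] = 0.0423 = 0.042 mol/L

[B] = 0.042 mol/L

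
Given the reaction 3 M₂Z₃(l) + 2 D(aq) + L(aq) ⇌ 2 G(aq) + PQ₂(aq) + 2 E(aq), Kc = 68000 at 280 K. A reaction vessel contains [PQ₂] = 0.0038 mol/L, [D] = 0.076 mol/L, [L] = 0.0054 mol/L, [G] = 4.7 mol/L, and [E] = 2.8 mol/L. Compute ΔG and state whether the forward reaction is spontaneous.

ΔG = -2.72 kJ/mol; the forward reaction is spontaneous

(M₂Z₃ is a pure liquid — omitted from Qc.)
Qc = [G]²·[PQ₂]·[E]² / ([D]²·[L]) = (4.7)²·(0.0038)·(2.8)² / ((0.076)²·(0.0054)) = 21100
ΔG = RT ln(Qc/Kc) = (8.314 J mol⁻¹ K⁻¹)(280 K) × ln(21100/68000)
   = (2.328 kJ/mol)(-1.170) = -2.72 kJ/mol
ΔG < 0, so the forward reaction is spontaneous (proceeds forward).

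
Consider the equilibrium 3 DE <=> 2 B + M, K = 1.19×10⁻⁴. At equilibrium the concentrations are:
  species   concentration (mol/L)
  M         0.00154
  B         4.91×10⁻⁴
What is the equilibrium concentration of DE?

[DE] = 0.0146 mol/L

At equilibrium, K = [B]²·[M] / [DE]³ = 1.19×10⁻⁴.
(4.91×10⁻⁴)²·(0.00154) / ([DE])³ = 1.19×10⁻⁴
[DE]³ = 3.12×10⁻⁶ ⇒ [DE] = 0.0146 mol/L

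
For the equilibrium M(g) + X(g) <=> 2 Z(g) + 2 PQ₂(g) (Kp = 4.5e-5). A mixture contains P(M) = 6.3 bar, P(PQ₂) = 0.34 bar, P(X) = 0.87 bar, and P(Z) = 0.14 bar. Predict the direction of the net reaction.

Qp = P(Z)²·P(PQ₂)² / (P(M)·P(X)) = (0.14)²·(0.34)² / ((6.3)·(0.87)) = 4.1e-4
Qp = 4.1e-4 > Kp = 4.5e-5, so the reverse reaction proceeds.

to the left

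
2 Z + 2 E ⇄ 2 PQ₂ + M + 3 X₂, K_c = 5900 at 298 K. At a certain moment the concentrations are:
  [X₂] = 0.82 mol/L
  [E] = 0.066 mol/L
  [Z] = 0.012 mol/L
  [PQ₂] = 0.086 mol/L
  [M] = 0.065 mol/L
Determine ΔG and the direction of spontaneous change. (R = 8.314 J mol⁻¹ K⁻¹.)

Q_c = [PQ₂]²·[M]·[X₂]³ / ([Z]²·[E]²) = (0.086)²·(0.065)·(0.82)³ / ((0.012)²·(0.066)²) = 423
ΔG = RT ln(Q_c/K_c) = (8.314 J mol⁻¹ K⁻¹)(298 K) × ln(423/5900)
   = (2.478 kJ/mol)(-2.635) = -6.53 kJ/mol
ΔG < 0, so the forward reaction is spontaneous (proceeds forward).

ΔG = -6.53 kJ/mol; the forward reaction is spontaneous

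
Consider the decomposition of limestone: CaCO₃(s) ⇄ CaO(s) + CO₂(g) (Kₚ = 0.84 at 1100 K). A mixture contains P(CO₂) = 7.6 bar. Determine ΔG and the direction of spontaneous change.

ΔG = 20.1 kJ/mol; the forward reaction is non-spontaneous

(CaCO₃, CaO are pure solids — omitted from Qₚ.)
Qₚ = P(CO₂) = 7.60
ΔG = RT ln(Qₚ/Kₚ) = (8.314 J mol⁻¹ K⁻¹)(1100 K) × ln(7.60/0.84)
   = (9.145 kJ/mol)(2.203) = 20.1 kJ/mol
ΔG > 0, so the forward reaction is non-spontaneous (proceeds in reverse).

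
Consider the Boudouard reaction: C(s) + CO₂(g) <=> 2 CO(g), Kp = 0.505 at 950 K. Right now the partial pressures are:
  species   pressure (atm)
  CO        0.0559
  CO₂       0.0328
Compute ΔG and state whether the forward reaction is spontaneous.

(C is a pure solid — omitted from Qp.)
Qp = P(CO)² / P(CO₂) = (0.0559)² / (0.0328) = 0.0953
ΔG = RT ln(Qp/Kp) = (8.314 J mol⁻¹ K⁻¹)(950 K) × ln(0.0953/0.505)
   = (7.898 kJ/mol)(-1.668) = -13.2 kJ/mol
ΔG < 0, so the forward reaction is spontaneous (proceeds forward).

ΔG = -13.2 kJ/mol; the forward reaction is spontaneous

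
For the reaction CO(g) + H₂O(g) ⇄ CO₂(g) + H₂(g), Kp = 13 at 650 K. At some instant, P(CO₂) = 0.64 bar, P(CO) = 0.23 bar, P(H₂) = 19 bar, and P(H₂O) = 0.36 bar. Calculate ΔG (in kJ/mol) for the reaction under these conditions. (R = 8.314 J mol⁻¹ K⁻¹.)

Qp = P(CO₂)·P(H₂) / (P(CO)·P(H₂O)) = (0.64)·(19) / ((0.23)·(0.36)) = 147
ΔG = RT ln(Qp/Kp) = (8.314 J mol⁻¹ K⁻¹)(650 K) × ln(147/13)
   = (5.404 kJ/mol)(2.425) = 13.1 kJ/mol
ΔG > 0, so the forward reaction is non-spontaneous (proceeds in reverse).

ΔG = 13.1 kJ/mol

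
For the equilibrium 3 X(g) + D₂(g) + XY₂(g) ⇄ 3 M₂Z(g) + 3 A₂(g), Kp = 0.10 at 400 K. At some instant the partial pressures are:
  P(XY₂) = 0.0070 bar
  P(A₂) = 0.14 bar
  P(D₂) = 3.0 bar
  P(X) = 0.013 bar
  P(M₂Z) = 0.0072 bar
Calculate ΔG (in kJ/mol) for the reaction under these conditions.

ΔG = -5.01 kJ/mol

Qp = P(M₂Z)³·P(A₂)³ / (P(X)³·P(D₂)·P(XY₂)) = (0.0072)³·(0.14)³ / ((0.013)³·(3.0)·(0.0070)) = 0.0222
ΔG = RT ln(Qp/Kp) = (8.314 J mol⁻¹ K⁻¹)(400 K) × ln(0.0222/0.10)
   = (3.326 kJ/mol)(-1.505) = -5.01 kJ/mol
ΔG < 0, so the forward reaction is spontaneous (proceeds forward).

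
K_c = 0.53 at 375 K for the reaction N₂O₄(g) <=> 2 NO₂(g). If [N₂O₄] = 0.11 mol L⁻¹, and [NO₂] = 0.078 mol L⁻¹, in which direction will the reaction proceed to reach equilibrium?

Q_c = [NO₂]² / [N₂O₄] = (0.078)² / (0.11) = 0.055
Q_c = 0.055 < K_c = 0.53, so the forward reaction proceeds.

in the forward direction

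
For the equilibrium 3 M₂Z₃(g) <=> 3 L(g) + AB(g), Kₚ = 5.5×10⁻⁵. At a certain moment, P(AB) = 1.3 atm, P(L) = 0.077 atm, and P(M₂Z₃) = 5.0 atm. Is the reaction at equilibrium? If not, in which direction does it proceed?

Qₚ = P(L)³·P(AB) / P(M₂Z₃)³ = (0.077)³·(1.3) / (5.0)³ = 4.7×10⁻⁶
Qₚ = 4.7×10⁻⁶ < Kₚ = 5.5×10⁻⁵, so the forward reaction proceeds.

forward (toward products)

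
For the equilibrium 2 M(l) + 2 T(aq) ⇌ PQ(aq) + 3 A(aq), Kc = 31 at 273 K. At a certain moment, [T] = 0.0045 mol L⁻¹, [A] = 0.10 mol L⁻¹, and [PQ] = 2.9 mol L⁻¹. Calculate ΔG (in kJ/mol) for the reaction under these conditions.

(M is a pure liquid — omitted from Qc.)
Qc = [PQ]·[A]³ / [T]² = (2.9)·(0.10)³ / (0.0045)² = 143
ΔG = RT ln(Qc/Kc) = (8.314 J mol⁻¹ K⁻¹)(273 K) × ln(143/31)
   = (2.270 kJ/mol)(1.529) = 3.47 kJ/mol
ΔG > 0, so the forward reaction is non-spontaneous (proceeds in reverse).

ΔG = 3.47 kJ/mol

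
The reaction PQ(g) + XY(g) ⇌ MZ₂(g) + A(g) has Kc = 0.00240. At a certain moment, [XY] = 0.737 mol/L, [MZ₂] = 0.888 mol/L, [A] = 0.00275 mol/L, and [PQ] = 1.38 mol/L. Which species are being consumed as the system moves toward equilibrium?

none (at equilibrium)

Qc = [MZ₂]·[A] / ([PQ]·[XY]) = (0.888)·(0.00275) / ((1.38)·(0.737)) = 0.00240
Qc = 0.00240 = Kc; the system is at equilibrium.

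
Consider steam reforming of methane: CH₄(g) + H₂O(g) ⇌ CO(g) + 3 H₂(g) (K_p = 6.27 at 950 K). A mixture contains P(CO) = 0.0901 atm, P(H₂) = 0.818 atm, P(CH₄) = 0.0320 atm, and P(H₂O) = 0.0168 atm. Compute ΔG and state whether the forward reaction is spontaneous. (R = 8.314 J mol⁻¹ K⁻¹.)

Q_p = P(CO)·P(H₂)³ / (P(CH₄)·P(H₂O)) = (0.0901)·(0.818)³ / ((0.0320)·(0.0168)) = 91.7
ΔG = RT ln(Q_p/K_p) = (8.314 J mol⁻¹ K⁻¹)(950 K) × ln(91.7/6.27)
   = (7.898 kJ/mol)(2.683) = 21.2 kJ/mol
ΔG > 0, so the forward reaction is non-spontaneous (proceeds in reverse).

ΔG = 21.2 kJ/mol; the forward reaction is non-spontaneous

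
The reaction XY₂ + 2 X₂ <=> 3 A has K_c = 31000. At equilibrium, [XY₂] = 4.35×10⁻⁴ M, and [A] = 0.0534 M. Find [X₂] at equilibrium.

At equilibrium, K_c = [A]³ / ([XY₂]·[X₂]²) = 31000.
(0.0534)³ / ((4.35×10⁻⁴)·([X₂])²) = 31000
[X₂]² = 1.13×10⁻⁵ ⇒ [X₂] = 0.00336 M

[X₂] = 0.00336 M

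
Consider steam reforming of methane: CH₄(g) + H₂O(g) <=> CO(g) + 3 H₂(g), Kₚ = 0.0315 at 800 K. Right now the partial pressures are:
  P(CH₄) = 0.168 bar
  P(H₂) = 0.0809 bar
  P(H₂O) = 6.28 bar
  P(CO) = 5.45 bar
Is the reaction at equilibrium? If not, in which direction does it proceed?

Qₚ = P(CO)·P(H₂)³ / (P(CH₄)·P(H₂O)) = (5.45)·(0.0809)³ / ((0.168)·(6.28)) = 0.00274
Qₚ = 0.00274 < Kₚ = 0.0315, so the forward reaction proceeds.

forward (toward products)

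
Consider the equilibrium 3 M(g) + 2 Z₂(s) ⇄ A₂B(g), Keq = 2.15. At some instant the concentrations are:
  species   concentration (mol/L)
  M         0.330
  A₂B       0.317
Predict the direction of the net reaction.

reverse (toward reactants)

(Z₂ is a pure solid — omitted from Q.)
Q = [A₂B] / [M]³ = (0.317) / (0.330)³ = 8.82
Q = 8.82 > Keq = 2.15, so the reverse reaction proceeds.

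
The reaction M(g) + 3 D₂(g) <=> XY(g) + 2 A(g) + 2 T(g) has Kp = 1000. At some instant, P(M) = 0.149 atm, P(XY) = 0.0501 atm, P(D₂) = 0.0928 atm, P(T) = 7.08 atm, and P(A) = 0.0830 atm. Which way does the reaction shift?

forward (toward products)

Qp = P(XY)·P(A)²·P(T)² / (P(M)·P(D₂)³) = (0.0501)·(0.0830)²·(7.08)² / ((0.149)·(0.0928)³) = 145
Qp = 145 < Kp = 1000, so the forward reaction proceeds.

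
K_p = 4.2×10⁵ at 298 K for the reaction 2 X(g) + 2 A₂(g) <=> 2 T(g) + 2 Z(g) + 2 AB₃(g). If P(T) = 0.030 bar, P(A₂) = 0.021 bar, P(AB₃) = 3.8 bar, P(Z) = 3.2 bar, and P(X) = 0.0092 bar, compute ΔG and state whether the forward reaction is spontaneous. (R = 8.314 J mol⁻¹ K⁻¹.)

Q_p = P(T)²·P(Z)²·P(AB₃)² / (P(X)²·P(A₂)²) = (0.030)²·(3.2)²·(3.8)² / ((0.0092)²·(0.021)²) = 3.57×10⁶
ΔG = RT ln(Q_p/K_p) = (8.314 J mol⁻¹ K⁻¹)(298 K) × ln(3.57×10⁶/4.2×10⁵)
   = (2.478 kJ/mol)(2.140) = 5.30 kJ/mol
ΔG > 0, so the forward reaction is non-spontaneous (proceeds in reverse).

ΔG = 5.30 kJ/mol; the forward reaction is non-spontaneous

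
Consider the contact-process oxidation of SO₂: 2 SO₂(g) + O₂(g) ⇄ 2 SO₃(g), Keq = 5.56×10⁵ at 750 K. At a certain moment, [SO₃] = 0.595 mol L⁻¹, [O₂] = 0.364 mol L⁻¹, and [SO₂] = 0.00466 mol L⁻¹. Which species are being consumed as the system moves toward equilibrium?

Q = [SO₃]² / ([SO₂]²·[O₂]) = (0.595)² / ((0.00466)²·(0.364)) = 44800
Q = 44800 < Keq = 5.56×10⁵: net forward reaction.

SO₂, O₂ (reactants)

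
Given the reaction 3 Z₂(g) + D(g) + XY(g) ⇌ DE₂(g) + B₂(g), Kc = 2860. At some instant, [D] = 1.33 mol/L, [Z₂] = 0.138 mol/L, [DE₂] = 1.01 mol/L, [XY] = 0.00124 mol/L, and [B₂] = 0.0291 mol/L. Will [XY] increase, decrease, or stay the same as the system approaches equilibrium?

increase

Qc = [DE₂]·[B₂] / ([Z₂]³·[D]·[XY]) = (1.01)·(0.0291) / ((0.138)³·(1.33)·(0.00124)) = 6780
Qc = 6780 > Kc = 2860: net reverse reaction.
XY is a reactant, so it increases.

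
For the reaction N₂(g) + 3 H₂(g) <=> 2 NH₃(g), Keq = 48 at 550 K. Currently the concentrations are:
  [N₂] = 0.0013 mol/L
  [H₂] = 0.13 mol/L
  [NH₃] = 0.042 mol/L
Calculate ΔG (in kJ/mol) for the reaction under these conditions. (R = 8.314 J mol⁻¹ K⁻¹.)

Q = [NH₃]² / ([N₂]·[H₂]³) = (0.042)² / ((0.0013)·(0.13)³) = 618
ΔG = RT ln(Q/Keq) = (8.314 J mol⁻¹ K⁻¹)(550 K) × ln(618/48)
   = (4.573 kJ/mol)(2.555) = 11.7 kJ/mol
ΔG > 0, so the forward reaction is non-spontaneous (proceeds in reverse).

ΔG = 11.7 kJ/mol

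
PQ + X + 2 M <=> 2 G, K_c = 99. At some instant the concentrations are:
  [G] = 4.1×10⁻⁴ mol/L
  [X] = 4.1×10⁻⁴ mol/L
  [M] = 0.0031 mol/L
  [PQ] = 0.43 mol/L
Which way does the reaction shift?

Q_c = [G]² / ([PQ]·[X]·[M]²) = (4.1×10⁻⁴)² / ((0.43)·(4.1×10⁻⁴)·(0.0031)²) = 99
Q_c = 99 = K_c, so the system is already at equilibrium.

no net change (already at equilibrium)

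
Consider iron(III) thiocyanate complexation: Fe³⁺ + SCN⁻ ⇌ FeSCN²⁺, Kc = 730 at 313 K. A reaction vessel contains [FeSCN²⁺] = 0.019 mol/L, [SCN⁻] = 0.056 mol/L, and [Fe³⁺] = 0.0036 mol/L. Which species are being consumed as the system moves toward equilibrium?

Qc = [FeSCN²⁺] / ([Fe³⁺]·[SCN⁻]) = (0.019) / ((0.0036)·(0.056)) = 94
Qc = 94 < Kc = 730: net forward reaction.

Fe³⁺, SCN⁻ (reactants)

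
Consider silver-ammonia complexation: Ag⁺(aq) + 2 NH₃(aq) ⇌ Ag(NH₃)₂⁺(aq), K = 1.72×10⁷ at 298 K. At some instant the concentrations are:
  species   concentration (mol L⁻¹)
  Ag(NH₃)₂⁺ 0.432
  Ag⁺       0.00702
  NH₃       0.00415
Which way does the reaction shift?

in the forward direction

Q = [Ag(NH₃)₂⁺] / ([Ag⁺]·[NH₃]²) = (0.432) / ((0.00702)·(0.00415)²) = 3.57×10⁶
Q = 3.57×10⁶ < K = 1.72×10⁷, so the forward reaction proceeds.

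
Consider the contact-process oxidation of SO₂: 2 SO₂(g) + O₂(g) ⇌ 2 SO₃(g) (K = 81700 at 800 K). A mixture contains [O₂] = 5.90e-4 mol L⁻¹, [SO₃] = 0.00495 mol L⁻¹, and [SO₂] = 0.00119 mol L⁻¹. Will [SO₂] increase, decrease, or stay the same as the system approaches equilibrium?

decrease

Q = [SO₃]² / ([SO₂]²·[O₂]) = (0.00495)² / ((0.00119)²·(5.90e-4)) = 29300
Q = 29300 < K = 81700: net forward reaction.
SO₂ is a reactant, so it decreases.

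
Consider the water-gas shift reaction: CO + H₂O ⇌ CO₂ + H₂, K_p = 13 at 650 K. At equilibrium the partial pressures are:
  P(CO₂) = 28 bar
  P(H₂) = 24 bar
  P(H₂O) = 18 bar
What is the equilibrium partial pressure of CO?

At equilibrium, K_p = P(CO₂)·P(H₂) / (P(CO)·P(H₂O)) = 13.
(28)·(24) / ((P(CO))·(18)) = 13
P(CO) = 2.87 = 2.9 bar

P(CO) = 2.9 bar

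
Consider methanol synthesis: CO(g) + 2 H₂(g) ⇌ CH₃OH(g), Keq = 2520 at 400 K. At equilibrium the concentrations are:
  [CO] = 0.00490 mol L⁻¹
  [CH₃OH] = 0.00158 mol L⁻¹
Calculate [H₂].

[H₂] = 0.0113 mol L⁻¹

At equilibrium, Keq = [CH₃OH] / ([CO]·[H₂]²) = 2520.
(0.00158) / ((0.00490)·([H₂])²) = 2520
[H₂]² = 1.28e-4 ⇒ [H₂] = 0.0113 mol L⁻¹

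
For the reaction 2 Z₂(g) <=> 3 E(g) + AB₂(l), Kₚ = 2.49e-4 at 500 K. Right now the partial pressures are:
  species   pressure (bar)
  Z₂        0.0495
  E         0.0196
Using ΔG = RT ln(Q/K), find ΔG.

ΔG = 10.4 kJ/mol

(AB₂ is a pure liquid — omitted from Qₚ.)
Qₚ = P(E)³ / P(Z₂)² = (0.0196)³ / (0.0495)² = 0.00307
ΔG = RT ln(Qₚ/Kₚ) = (8.314 J mol⁻¹ K⁻¹)(500 K) × ln(0.00307/2.49e-4)
   = (4.157 kJ/mol)(2.512) = 10.4 kJ/mol
ΔG > 0, so the forward reaction is non-spontaneous (proceeds in reverse).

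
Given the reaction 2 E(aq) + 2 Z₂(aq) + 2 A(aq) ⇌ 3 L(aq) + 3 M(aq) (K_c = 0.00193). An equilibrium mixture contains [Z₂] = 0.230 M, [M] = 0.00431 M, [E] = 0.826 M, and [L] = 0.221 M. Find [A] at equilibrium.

At equilibrium, K_c = [L]³·[M]³ / ([E]²·[Z₂]²·[A]²) = 0.00193.
(0.221)³·(0.00431)³ / ((0.826)²·(0.230)²·([A])²) = 0.00193
[A]² = 1.24e-5 ⇒ [A] = 0.00352 M

[A] = 0.00352 M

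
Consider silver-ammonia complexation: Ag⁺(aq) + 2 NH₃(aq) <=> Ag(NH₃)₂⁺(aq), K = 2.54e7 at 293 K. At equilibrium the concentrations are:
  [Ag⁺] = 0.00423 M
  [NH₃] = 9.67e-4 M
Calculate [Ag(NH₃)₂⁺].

[Ag(NH₃)₂⁺] = 0.100 M

At equilibrium, K = [Ag(NH₃)₂⁺] / ([Ag⁺]·[NH₃]²) = 2.54e7.
([Ag(NH₃)₂⁺]) / ((0.00423)·(9.67e-4)²) = 2.54e7
[Ag(NH₃)₂⁺] = 0.100 M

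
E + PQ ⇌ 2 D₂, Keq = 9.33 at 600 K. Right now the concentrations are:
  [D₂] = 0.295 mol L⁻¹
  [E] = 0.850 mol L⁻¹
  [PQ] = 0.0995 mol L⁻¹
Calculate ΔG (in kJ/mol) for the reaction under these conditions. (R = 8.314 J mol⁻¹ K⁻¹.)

Q = [D₂]² / ([E]·[PQ]) = (0.295)² / ((0.850)·(0.0995)) = 1.03
ΔG = RT ln(Q/Keq) = (8.314 J mol⁻¹ K⁻¹)(600 K) × ln(1.03/9.33)
   = (4.988 kJ/mol)(-2.204) = -11.0 kJ/mol
ΔG < 0, so the forward reaction is spontaneous (proceeds forward).

ΔG = -11.0 kJ/mol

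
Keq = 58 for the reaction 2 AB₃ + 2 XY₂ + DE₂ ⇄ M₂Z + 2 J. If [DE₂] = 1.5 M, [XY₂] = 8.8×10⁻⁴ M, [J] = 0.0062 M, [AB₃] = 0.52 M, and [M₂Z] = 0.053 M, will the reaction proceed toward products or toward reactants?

Q = [M₂Z]·[J]² / ([AB₃]²·[XY₂]²·[DE₂]) = (0.053)·(0.0062)² / ((0.52)²·(8.8×10⁻⁴)²·(1.5)) = 6.5
Q = 6.5 < Keq = 58, so the forward reaction proceeds.

forward (toward products)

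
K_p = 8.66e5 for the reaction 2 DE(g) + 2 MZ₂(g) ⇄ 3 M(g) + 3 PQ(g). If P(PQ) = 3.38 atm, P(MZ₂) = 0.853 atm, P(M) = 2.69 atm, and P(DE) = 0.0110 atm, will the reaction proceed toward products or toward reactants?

reverse (toward reactants)

Q_p = P(M)³·P(PQ)³ / (P(DE)²·P(MZ₂)²) = (2.69)³·(3.38)³ / ((0.0110)²·(0.853)²) = 8.54e6
Q_p = 8.54e6 > K_p = 8.66e5, so the reverse reaction proceeds.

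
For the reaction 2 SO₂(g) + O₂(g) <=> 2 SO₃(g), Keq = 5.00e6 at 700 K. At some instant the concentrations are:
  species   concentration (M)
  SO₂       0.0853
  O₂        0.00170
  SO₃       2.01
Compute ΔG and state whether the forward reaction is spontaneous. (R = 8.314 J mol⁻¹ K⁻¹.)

Q = [SO₃]² / ([SO₂]²·[O₂]) = (2.01)² / ((0.0853)²·(0.00170)) = 3.27e5
ΔG = RT ln(Q/Keq) = (8.314 J mol⁻¹ K⁻¹)(700 K) × ln(3.27e5/5.00e6)
   = (5.820 kJ/mol)(-2.727) = -15.9 kJ/mol
ΔG < 0, so the forward reaction is spontaneous (proceeds forward).

ΔG = -15.9 kJ/mol; the forward reaction is spontaneous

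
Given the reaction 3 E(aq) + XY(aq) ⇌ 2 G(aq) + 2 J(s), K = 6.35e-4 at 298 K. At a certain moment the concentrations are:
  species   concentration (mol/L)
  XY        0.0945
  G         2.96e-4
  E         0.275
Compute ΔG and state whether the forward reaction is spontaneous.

ΔG = -6.58 kJ/mol; the forward reaction is spontaneous

(J is a pure solid — omitted from Q.)
Q = [G]² / ([E]³·[XY]) = (2.96e-4)² / ((0.275)³·(0.0945)) = 4.46e-5
ΔG = RT ln(Q/K) = (8.314 J mol⁻¹ K⁻¹)(298 K) × ln(4.46e-5/6.35e-4)
   = (2.478 kJ/mol)(-2.656) = -6.58 kJ/mol
ΔG < 0, so the forward reaction is spontaneous (proceeds forward).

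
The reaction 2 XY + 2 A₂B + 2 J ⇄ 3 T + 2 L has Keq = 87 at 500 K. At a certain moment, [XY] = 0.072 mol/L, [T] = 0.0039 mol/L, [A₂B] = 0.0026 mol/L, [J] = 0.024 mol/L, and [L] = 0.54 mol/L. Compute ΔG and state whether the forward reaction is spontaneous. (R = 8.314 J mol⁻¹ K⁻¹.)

Q = [T]³·[L]² / ([XY]²·[A₂B]²·[J]²) = (0.0039)³·(0.54)² / ((0.072)²·(0.0026)²·(0.024)²) = 857
ΔG = RT ln(Q/Keq) = (8.314 J mol⁻¹ K⁻¹)(500 K) × ln(857/87)
   = (4.157 kJ/mol)(2.288) = 9.51 kJ/mol
ΔG > 0, so the forward reaction is non-spontaneous (proceeds in reverse).

ΔG = 9.51 kJ/mol; the forward reaction is non-spontaneous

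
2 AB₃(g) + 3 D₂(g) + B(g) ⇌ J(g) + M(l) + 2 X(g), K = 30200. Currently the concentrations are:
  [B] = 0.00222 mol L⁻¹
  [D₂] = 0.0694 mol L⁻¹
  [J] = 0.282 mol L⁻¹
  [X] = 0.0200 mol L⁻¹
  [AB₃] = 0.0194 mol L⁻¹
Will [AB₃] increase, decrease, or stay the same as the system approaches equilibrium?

(M is a pure liquid — omitted from Q.)
Q = [J]·[X]² / ([AB₃]²·[D₂]³·[B]) = (0.282)·(0.0200)² / ((0.0194)²·(0.0694)³·(0.00222)) = 4.04e5
Q = 4.04e5 > K = 30200: net reverse reaction.
AB₃ is a reactant, so it increases.

increase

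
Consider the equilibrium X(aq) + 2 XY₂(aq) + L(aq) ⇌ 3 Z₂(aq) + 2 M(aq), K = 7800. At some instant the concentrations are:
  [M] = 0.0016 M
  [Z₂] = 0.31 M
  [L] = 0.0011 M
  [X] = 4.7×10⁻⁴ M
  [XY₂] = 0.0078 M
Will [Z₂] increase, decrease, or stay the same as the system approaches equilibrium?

increase

Q = [Z₂]³·[M]² / ([X]·[XY₂]²·[L]) = (0.31)³·(0.0016)² / ((4.7×10⁻⁴)·(0.0078)²·(0.0011)) = 2400
Q = 2400 < K = 7800: net forward reaction.
Z₂ is a product, so it increases.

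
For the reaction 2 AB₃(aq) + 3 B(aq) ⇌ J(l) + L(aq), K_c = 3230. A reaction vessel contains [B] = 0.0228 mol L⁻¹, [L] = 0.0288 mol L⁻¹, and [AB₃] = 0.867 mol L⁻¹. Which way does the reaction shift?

at equilibrium

(J is a pure liquid — omitted from Q_c.)
Q_c = [L] / ([AB₃]²·[B]³) = (0.0288) / ((0.867)²·(0.0228)³) = 3230
Q_c = 3230 = K_c, so the system is already at equilibrium.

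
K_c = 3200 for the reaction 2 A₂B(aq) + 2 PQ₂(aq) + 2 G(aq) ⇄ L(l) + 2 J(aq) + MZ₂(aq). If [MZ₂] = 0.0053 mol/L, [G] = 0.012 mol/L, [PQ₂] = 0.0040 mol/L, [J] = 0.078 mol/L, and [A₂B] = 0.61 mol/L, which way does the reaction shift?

(L is a pure liquid — omitted from Q_c.)
Q_c = [J]²·[MZ₂] / ([A₂B]²·[PQ₂]²·[G]²) = (0.078)²·(0.0053) / ((0.61)²·(0.0040)²·(0.012)²) = 38000
Q_c = 38000 > K_c = 3200, so the reverse reaction proceeds.

reverse (toward reactants)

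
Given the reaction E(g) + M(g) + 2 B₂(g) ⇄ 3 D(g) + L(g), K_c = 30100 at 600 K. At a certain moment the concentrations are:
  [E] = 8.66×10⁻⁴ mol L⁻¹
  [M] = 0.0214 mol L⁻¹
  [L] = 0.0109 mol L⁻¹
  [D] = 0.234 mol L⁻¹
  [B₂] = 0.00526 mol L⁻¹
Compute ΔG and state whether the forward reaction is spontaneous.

Q_c = [D]³·[L] / ([E]·[M]·[B₂]²) = (0.234)³·(0.0109) / ((8.66×10⁻⁴)·(0.0214)·(0.00526)²) = 2.72×10⁵
ΔG = RT ln(Q_c/K_c) = (8.314 J mol⁻¹ K⁻¹)(600 K) × ln(2.72×10⁵/30100)
   = (4.988 kJ/mol)(2.201) = 11.0 kJ/mol
ΔG > 0, so the forward reaction is non-spontaneous (proceeds in reverse).

ΔG = 11.0 kJ/mol; the forward reaction is non-spontaneous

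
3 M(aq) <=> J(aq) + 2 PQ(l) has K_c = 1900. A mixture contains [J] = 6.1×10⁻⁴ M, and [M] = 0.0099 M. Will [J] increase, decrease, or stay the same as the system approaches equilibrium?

(PQ is a pure liquid — omitted from Q_c.)
Q_c = [J] / [M]³ = (6.1×10⁻⁴) / (0.0099)³ = 630
Q_c = 630 < K_c = 1900: net forward reaction.
J is a product, so it increases.

increase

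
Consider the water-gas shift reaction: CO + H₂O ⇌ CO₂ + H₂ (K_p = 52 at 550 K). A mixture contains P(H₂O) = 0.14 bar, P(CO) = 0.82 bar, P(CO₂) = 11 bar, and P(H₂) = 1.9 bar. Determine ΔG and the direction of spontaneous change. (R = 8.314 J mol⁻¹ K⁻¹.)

Q_p = P(CO₂)·P(H₂) / (P(CO)·P(H₂O)) = (11)·(1.9) / ((0.82)·(0.14)) = 182
ΔG = RT ln(Q_p/K_p) = (8.314 J mol⁻¹ K⁻¹)(550 K) × ln(182/52)
   = (4.573 kJ/mol)(1.253) = 5.73 kJ/mol
ΔG > 0, so the forward reaction is non-spontaneous (proceeds in reverse).

ΔG = 5.73 kJ/mol; the forward reaction is non-spontaneous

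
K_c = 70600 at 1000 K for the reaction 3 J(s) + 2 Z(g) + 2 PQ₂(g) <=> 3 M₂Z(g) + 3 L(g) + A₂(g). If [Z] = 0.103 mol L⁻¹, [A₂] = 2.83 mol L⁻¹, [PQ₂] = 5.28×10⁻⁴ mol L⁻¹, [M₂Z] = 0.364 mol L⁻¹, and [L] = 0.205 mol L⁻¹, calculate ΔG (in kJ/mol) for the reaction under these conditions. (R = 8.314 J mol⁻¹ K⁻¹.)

ΔG = 14.4 kJ/mol

(J is a pure solid — omitted from Q_c.)
Q_c = [M₂Z]³·[L]³·[A₂] / ([Z]²·[PQ₂]²) = (0.364)³·(0.205)³·(2.83) / ((0.103)²·(5.28×10⁻⁴)²) = 3.98×10⁵
ΔG = RT ln(Q_c/K_c) = (8.314 J mol⁻¹ K⁻¹)(1000 K) × ln(3.98×10⁵/70600)
   = (8.314 kJ/mol)(1.729) = 14.4 kJ/mol
ΔG > 0, so the forward reaction is non-spontaneous (proceeds in reverse).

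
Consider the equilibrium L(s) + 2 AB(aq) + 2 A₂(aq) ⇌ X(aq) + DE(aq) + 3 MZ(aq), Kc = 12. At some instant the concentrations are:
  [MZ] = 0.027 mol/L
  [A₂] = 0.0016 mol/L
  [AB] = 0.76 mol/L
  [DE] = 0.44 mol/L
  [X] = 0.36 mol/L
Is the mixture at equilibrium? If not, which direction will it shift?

(L is a pure solid — omitted from Qc.)
Qc = [X]·[DE]·[MZ]³ / ([AB]²·[A₂]²) = (0.36)·(0.44)·(0.027)³ / ((0.76)²·(0.0016)²) = 2.1
Qc = 2.1 < Kc = 12: net forward reaction.

no; Q < K, reaction proceeds forward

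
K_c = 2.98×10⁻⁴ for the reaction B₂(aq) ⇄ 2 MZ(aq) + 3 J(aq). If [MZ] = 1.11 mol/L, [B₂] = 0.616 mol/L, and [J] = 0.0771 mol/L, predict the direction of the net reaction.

reverse (toward reactants)

Q_c = [MZ]²·[J]³ / [B₂] = (1.11)²·(0.0771)³ / (0.616) = 9.17×10⁻⁴
Q_c = 9.17×10⁻⁴ > K_c = 2.98×10⁻⁴, so the reverse reaction proceeds.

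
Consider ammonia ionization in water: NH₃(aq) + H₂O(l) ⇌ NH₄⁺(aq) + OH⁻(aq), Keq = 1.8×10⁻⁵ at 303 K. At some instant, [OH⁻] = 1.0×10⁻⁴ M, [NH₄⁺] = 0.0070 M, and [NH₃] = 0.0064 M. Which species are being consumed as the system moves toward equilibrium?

(H₂O is a pure liquid — omitted from Q.)
Q = [NH₄⁺]·[OH⁻] / [NH₃] = (0.0070)·(1.0×10⁻⁴) / (0.0064) = 1.1×10⁻⁴
Q = 1.1×10⁻⁴ > Keq = 1.8×10⁻⁵: net reverse reaction.

NH₄⁺, OH⁻ (products)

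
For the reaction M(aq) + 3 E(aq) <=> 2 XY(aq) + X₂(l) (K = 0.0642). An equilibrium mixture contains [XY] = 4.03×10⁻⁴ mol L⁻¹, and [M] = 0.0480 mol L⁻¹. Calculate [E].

[E] = 0.0375 mol L⁻¹

(X₂ is a pure liquid — omitted from K.)
At equilibrium, K = [XY]² / ([M]·[E]³) = 0.0642.
(4.03×10⁻⁴)² / ((0.0480)·([E])³) = 0.0642
[E]³ = 5.27×10⁻⁵ ⇒ [E] = 0.0375 mol L⁻¹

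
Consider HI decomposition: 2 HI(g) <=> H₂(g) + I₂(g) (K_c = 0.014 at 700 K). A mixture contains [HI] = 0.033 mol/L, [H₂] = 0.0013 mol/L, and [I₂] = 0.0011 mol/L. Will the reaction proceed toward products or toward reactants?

forward (toward products)

Q_c = [H₂]·[I₂] / [HI]² = (0.0013)·(0.0011) / (0.033)² = 0.0013
Q_c = 0.0013 < K_c = 0.014, so the forward reaction proceeds.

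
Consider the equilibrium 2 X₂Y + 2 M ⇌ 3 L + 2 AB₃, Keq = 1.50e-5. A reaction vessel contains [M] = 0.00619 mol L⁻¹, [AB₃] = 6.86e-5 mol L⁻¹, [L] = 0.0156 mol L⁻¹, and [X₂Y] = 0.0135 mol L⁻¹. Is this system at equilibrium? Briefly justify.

Q = [L]³·[AB₃]² / ([X₂Y]²·[M]²) = (0.0156)³·(6.86e-5)² / ((0.0135)²·(0.00619)²) = 2.56e-6
Q = 2.56e-6 < Keq = 1.50e-5: net forward reaction.

no; Q < K, reaction proceeds forward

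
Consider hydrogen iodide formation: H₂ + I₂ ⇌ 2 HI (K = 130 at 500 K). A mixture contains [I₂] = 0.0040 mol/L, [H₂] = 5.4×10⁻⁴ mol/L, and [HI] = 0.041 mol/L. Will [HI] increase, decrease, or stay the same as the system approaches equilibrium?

decrease

Q = [HI]² / ([H₂]·[I₂]) = (0.041)² / ((5.4×10⁻⁴)·(0.0040)) = 780
Q = 780 > K = 130: net reverse reaction.
HI is a product, so it decreases.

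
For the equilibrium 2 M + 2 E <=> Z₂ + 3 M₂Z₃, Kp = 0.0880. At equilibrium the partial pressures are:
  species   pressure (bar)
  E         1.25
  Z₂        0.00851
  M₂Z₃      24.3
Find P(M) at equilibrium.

P(M) = 29.8 bar

At equilibrium, Kp = P(Z₂)·P(M₂Z₃)³ / (P(M)²·P(E)²) = 0.0880.
(0.00851)·(24.3)³ / ((P(M))²·(1.25)²) = 0.0880
P(M)² = 888 ⇒ P(M) = 29.8 bar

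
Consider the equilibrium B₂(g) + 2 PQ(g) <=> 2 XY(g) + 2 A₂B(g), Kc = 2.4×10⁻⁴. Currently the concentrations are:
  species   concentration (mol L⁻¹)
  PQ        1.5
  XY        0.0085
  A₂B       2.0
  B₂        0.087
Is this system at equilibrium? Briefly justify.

Qc = [XY]²·[A₂B]² / ([B₂]·[PQ]²) = (0.0085)²·(2.0)² / ((0.087)·(1.5)²) = 0.0015
Qc = 0.0015 > Kc = 2.4×10⁻⁴: net reverse reaction.

no; Q > K, reaction proceeds in reverse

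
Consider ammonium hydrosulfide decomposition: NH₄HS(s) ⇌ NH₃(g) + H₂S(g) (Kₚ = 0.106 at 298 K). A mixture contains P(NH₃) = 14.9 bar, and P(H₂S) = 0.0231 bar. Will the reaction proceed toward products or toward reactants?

toward reactants

(NH₄HS is a pure solid — omitted from Qₚ.)
Qₚ = P(NH₃)·P(H₂S) = (14.9)·(0.0231) = 0.344
Qₚ = 0.344 > Kₚ = 0.106, so the reverse reaction proceeds.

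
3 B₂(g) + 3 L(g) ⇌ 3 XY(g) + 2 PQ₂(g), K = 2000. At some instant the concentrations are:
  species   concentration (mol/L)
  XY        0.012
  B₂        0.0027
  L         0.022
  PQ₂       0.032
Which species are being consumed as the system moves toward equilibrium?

XY, PQ₂ (products)

Q = [XY]³·[PQ₂]² / ([B₂]³·[L]³) = (0.012)³·(0.032)² / ((0.0027)³·(0.022)³) = 8400
Q = 8400 > K = 2000: net reverse reaction.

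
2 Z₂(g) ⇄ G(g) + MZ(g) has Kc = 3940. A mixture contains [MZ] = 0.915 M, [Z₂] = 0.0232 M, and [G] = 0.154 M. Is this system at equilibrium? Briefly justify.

Qc = [G]·[MZ] / [Z₂]² = (0.154)·(0.915) / (0.0232)² = 262
Qc = 262 < Kc = 3940: net forward reaction.

no; Q < K, reaction proceeds forward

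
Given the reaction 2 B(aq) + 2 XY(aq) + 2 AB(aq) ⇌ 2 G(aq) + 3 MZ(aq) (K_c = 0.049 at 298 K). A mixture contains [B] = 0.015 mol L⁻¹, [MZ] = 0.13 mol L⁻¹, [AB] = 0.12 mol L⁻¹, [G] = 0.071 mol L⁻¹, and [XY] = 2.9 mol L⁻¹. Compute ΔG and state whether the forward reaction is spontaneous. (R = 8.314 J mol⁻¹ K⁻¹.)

ΔG = 5.24 kJ/mol; the forward reaction is non-spontaneous

Q_c = [G]²·[MZ]³ / ([B]²·[XY]²·[AB]²) = (0.071)²·(0.13)³ / ((0.015)²·(2.9)²·(0.12)²) = 0.406
ΔG = RT ln(Q_c/K_c) = (8.314 J mol⁻¹ K⁻¹)(298 K) × ln(0.406/0.049)
   = (2.478 kJ/mol)(2.115) = 5.24 kJ/mol
ΔG > 0, so the forward reaction is non-spontaneous (proceeds in reverse).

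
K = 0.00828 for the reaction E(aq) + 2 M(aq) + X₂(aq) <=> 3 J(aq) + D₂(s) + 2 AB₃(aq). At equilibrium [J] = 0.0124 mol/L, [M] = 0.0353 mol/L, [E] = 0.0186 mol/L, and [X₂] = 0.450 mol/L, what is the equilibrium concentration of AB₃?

[AB₃] = 0.213 mol/L

(D₂ is a pure solid — omitted from K.)
At equilibrium, K = [J]³·[AB₃]² / ([E]·[M]²·[X₂]) = 0.00828.
(0.0124)³·([AB₃])² / ((0.0186)·(0.0353)²·(0.450)) = 0.00828
[AB₃]² = 0.0453 ⇒ [AB₃] = 0.213 mol/L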